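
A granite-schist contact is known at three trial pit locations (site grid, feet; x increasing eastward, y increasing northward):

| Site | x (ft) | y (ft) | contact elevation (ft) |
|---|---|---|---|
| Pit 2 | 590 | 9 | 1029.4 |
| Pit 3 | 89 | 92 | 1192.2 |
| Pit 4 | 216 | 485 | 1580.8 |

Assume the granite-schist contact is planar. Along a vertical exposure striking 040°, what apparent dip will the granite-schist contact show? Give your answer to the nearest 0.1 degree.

34.9°

Two edge vectors: Pit 2→Pit 3 = (-501, 83, 162.8), Pit 2→Pit 4 = (-374, 476, 551.4).
Normal n = (Pit 2→Pit 3) × (Pit 2→Pit 4) = (-31726.6, 215364.2, -207434).
So ∂z/∂x = −n_x/n_z = −0.15295 and ∂z/∂y = −n_y/n_z = 1.03823.
Unit vector along 040° is (sin 40°, cos 40°) = (0.6428, 0.7660).
Slope in that direction = a·(0.6428) + b·(0.7660) = 0.69702.
Apparent dip = arctan|0.69702| = 34.9° (true dip is 46.4°, so apparent ≤ true as expected).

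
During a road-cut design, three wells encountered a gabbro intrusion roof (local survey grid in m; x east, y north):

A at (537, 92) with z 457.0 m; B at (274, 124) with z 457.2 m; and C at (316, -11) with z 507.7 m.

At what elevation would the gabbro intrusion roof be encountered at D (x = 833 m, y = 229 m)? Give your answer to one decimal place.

Let the plane be z = a·x + b·y + c.
B−A: −263a + 32b = 0.2;  C−A: −221a − 103b = 50.7.
Solving gives a = −0.04810, b = −0.38904.
Then c = 457 − a·537 − b·92 = 518.62.
At (833, 229): z = −40.1 − 89.1 + 518.62 = 389.5 m.

389.5 m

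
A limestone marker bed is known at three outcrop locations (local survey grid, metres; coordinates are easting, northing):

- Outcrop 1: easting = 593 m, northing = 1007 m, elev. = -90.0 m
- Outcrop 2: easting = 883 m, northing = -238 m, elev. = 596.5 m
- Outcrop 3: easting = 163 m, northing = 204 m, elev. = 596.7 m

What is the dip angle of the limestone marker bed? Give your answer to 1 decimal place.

37.1°

Let the plane be z = a·easting + b·northing + c.
Outcrop 2−Outcrop 1: 290a − 1245b = 686.5;  Outcrop 3−Outcrop 1: −430a − 803b = 686.7.
Solving gives a = −0.39531, b = −0.64348.
Gradient magnitude |∇z| = √(a² + b²) = √(0.15627 + 0.41407) = 0.75521.
True dip = arctan(0.75521) = 37.1°, dipping toward NNE (azimuth ≈ 032°).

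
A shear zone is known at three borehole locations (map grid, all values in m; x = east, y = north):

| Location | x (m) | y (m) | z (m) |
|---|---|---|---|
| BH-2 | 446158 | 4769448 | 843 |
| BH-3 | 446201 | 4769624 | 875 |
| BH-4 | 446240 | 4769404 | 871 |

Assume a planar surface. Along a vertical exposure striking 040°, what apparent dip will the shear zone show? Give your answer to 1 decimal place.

Two edge vectors: BH-2→BH-3 = (43, 176, 32), BH-2→BH-4 = (82, -44, 28).
Normal n = (BH-2→BH-3) × (BH-2→BH-4) = (6336, 1420, -16324).
So ∂z/∂x = −n_x/n_z = 0.38814 and ∂z/∂y = −n_y/n_z = 0.08699.
Unit vector along 040° is (sin 40°, cos 40°) = (0.6428, 0.7660).
Slope in that direction = a·(0.6428) + b·(0.7660) = 0.31613.
Apparent dip = arctan|0.31613| = 17.5° (true dip is 21.7°, so apparent ≤ true as expected).

17.5°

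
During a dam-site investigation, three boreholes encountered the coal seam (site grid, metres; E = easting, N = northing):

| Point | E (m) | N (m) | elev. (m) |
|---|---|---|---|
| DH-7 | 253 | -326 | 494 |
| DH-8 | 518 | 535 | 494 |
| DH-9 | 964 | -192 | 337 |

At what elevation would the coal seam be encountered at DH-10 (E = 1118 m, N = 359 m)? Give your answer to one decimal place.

Let the plane be z = a·E + b·N + c.
DH-8−DH-7: 265a + 861b = 0;  DH-9−DH-7: 711a + 134b = −157.
Solving gives a = −0.234413, b = 0.072148.
Then c = 494 − a·253 − b·-326 = 576.83.
At (1118, 359): z = −262.1 + 25.9 + 576.83 = 340.7 m.

340.7 m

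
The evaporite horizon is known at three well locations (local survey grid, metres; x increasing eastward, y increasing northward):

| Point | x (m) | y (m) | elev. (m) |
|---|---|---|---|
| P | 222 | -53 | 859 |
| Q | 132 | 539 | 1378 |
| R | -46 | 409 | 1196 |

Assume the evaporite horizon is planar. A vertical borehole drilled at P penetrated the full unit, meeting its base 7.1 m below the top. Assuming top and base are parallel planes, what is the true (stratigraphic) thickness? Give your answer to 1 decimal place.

Two edge vectors: P→Q = (-90, 592, 519), P→R = (-268, 462, 337).
Normal n = (P→Q) × (P→R) = (-40274, -108762, 117076).
So ∂z/∂x = −n_x/n_z = 0.34400 and ∂z/∂y = −n_y/n_z = 0.92899.
|∇z| = √(a²+b²) = 0.99063, so dip δ = arctan(0.99063) = 44.73°.
True thickness = vertical thickness × cos δ = 7.1 × cos 44.73° = 5.0 m.

5.0 m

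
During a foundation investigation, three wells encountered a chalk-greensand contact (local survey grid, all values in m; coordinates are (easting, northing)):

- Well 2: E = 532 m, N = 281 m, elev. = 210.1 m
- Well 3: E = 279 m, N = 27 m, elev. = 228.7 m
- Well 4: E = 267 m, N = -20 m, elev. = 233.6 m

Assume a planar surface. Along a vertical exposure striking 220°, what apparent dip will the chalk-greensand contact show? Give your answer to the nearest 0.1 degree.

Let the plane be z = a·E + b·N + c.
Well 3−Well 2: −253a − 254b = 18.6;  Well 4−Well 2: −265a − 301b = 23.5.
Solving gives a = 0.04189, b = −0.11495.
Unit vector along 220° is (sin 220°, cos 220°) = (-0.6428, -0.7660).
Slope in that direction = a·(-0.6428) + b·(-0.7660) = 0.06113.
Apparent dip = arctan|0.06113| = 3.5° (true dip is 7.0°, so apparent ≤ true as expected).

3.5°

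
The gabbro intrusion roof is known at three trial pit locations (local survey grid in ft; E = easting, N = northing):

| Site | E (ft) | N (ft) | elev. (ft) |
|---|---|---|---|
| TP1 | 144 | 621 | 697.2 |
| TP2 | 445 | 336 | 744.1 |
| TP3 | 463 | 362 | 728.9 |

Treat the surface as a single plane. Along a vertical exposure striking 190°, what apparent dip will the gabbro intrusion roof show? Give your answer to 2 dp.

24.40°

Let the plane be z = a·E + b·N + c.
TP2−TP1: 301a − 285b = 46.9;  TP3−TP1: 319a − 259b = 31.7.
Solving gives a = −0.24024, b = −0.41829.
Unit vector along 190° is (sin 190°, cos 190°) = (-0.1736, -0.9848).
Slope in that direction = a·(-0.1736) + b·(-0.9848) = 0.45366.
Apparent dip = arctan|0.45366| = 24.40° (true dip is 25.8°, so apparent ≤ true as expected).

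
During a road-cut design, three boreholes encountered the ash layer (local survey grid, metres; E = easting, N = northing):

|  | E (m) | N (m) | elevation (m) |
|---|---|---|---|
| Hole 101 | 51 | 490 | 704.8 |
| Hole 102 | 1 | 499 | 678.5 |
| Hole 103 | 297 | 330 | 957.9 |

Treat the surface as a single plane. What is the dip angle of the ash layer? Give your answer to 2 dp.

48.24°

Two edge vectors: Hole 101→Hole 102 = (-50, 9, -26.3), Hole 101→Hole 103 = (246, -160, 253.1).
Normal n = (Hole 101→Hole 102) × (Hole 101→Hole 103) = (-1930.1, 6185.2, 5786).
So ∂z/∂E = −n_x/n_z = 0.33358 and ∂z/∂N = −n_y/n_z = −1.06899.
Gradient magnitude |∇z| = √(a² + b²) = √(0.11128 + 1.14275) = 1.11983.
True dip = arctan(1.11983) = 48.24°, dipping toward NNW (azimuth ≈ 343°).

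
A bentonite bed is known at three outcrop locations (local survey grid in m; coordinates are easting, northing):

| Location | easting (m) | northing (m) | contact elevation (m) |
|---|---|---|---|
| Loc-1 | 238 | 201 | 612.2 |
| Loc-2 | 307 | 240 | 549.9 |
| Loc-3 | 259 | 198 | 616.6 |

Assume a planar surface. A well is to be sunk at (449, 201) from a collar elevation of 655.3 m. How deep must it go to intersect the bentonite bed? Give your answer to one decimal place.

46.2 m

Two edge vectors: Loc-1→Loc-2 = (69, 39, -62.3), Loc-1→Loc-3 = (21, -3, 4.4).
Normal n = (Loc-1→Loc-2) × (Loc-1→Loc-3) = (-15.3, -1611.9, -1026).
So ∂z/∂easting = −n_x/n_z = −0.01491 and ∂z/∂northing = −n_y/n_z = −1.57105.
Intercept c from Loc-1: 612.2 + 3.55 + 315.78 = 931.53.
At (449, 201): z_contact = −6.70 − 315.78 + 931.53 = 609.05 m.
Depth below ground = 655.3 − 609.05 = 46.2 m.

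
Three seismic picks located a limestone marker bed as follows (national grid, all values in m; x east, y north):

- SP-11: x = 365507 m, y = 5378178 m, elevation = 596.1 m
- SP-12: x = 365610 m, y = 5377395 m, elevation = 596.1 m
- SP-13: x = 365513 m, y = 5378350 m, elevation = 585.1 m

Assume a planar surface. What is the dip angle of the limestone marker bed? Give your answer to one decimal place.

21.2°

Let the plane be z = a·x + b·y + c.
SP-12−SP-11: 103a − 783b = 0;  SP-13−SP-11: 6a + 172b = −11.
Solving gives a = −0.38427, b = −0.05055.
Gradient magnitude |∇z| = √(a² + b²) = √(0.14766 + 0.00256) = 0.38758.
True dip = arctan(0.38758) = 21.2°, dipping toward E (azimuth ≈ 083°).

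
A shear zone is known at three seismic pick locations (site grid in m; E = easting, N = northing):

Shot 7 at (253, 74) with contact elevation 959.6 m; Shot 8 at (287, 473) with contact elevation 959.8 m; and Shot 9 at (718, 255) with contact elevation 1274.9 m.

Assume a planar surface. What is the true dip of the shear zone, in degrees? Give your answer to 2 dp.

35.13°

Let the plane be z = a·E + b·N + c.
Shot 8−Shot 7: 34a + 399b = 0.2;  Shot 9−Shot 7: 465a + 181b = 315.3.
Solving gives a = 0.70112, b = −0.05924.
Gradient magnitude |∇z| = √(a² + b²) = √(0.49158 + 0.00351) = 0.70362.
True dip = arctan(0.70362) = 35.13°, dipping toward W (azimuth ≈ 275°).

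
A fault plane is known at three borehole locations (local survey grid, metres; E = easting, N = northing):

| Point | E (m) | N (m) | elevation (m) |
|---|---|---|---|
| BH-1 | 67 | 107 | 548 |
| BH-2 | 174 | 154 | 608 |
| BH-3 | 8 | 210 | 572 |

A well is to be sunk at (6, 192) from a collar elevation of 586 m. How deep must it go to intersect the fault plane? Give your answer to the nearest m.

23 m

Two edge vectors: BH-1→BH-2 = (107, 47, 60), BH-1→BH-3 = (-59, 103, 24).
Normal n = (BH-1→BH-2) × (BH-1→BH-3) = (-5052, -6108, 13794).
So ∂z/∂E = −n_x/n_z = 0.36625 and ∂z/∂N = −n_y/n_z = 0.44280.
Intercept c from BH-1: 548 − 24.54 − 47.38 = 476.08.
At (6, 192): z_contact = 2.2 + 85.0 + 476.08 = 563.3 m.
Depth below ground = 586 − 563.3 = 23 m.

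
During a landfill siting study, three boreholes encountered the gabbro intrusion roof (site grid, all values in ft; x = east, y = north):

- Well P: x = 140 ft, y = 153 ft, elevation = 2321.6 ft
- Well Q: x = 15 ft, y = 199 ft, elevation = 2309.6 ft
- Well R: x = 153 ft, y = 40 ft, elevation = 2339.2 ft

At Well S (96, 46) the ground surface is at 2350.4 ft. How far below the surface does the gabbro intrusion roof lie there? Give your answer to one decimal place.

Two edge vectors: Well P→Well Q = (-125, 46, -12), Well P→Well R = (13, -113, 17.6).
Normal n = (Well P→Well Q) × (Well P→Well R) = (-546.4, 2044, 13527).
So ∂z/∂x = −n_x/n_z = 0.04039 and ∂z/∂y = −n_y/n_z = −0.15111.
Intercept c from Well P: 2321.6 − 5.66 + 23.12 = 2339.06.
At (96, 46): z_contact = 3.88 − 6.95 + 2339.06 = 2335.99 ft.
Depth below ground = 2350.4 − 2335.99 = 14.4 ft.

14.4 ft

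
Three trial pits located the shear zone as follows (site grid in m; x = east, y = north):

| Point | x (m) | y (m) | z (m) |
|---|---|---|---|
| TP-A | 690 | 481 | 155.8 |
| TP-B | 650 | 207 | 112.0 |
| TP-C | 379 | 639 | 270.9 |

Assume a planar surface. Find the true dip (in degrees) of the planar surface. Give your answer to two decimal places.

18.50°

Two edge vectors: TP-A→TP-B = (-40, -274, -43.8), TP-A→TP-C = (-311, 158, 115.1).
Normal n = (TP-A→TP-B) × (TP-A→TP-C) = (-24617, 18225.8, -91534).
So ∂z/∂x = −n_x/n_z = −0.26894 and ∂z/∂y = −n_y/n_z = 0.19912.
Gradient magnitude |∇z| = √(a² + b²) = √(0.07233 + 0.03965) = 0.33463.
True dip = arctan(0.33463) = 18.50°, dipping toward SE (azimuth ≈ 127°).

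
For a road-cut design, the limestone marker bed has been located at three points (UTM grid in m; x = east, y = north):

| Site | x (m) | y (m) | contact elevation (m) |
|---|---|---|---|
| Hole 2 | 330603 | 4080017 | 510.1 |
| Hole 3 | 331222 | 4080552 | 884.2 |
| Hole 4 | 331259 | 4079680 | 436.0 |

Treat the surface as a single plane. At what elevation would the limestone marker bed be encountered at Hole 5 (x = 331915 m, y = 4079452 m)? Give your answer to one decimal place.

Two edge vectors: Hole 2→Hole 3 = (619, 535, 374.1), Hole 2→Hole 4 = (656, -337, -74.1).
Normal n = (Hole 2→Hole 3) × (Hole 2→Hole 4) = (86428.2, 291277.5, -559563).
So ∂z/∂x = −n_x/n_z = 0.154456603 and ∂z/∂y = −n_y/n_z = 0.520544604.
Intercept c from Hole 2: 510.1 − 51063.82 − 2123830.83 = −2174384.55.
At (331915, 4079452): z = 51266.5 + 2123536.7 − 2174384.55 = 418.6 m.

418.6 m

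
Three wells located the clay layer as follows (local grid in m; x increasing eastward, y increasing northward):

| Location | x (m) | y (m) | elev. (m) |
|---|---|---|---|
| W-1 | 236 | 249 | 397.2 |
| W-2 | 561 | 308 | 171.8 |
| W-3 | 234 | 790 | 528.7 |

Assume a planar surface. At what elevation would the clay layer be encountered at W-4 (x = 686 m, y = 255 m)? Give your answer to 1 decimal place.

Two edge vectors: W-1→W-2 = (325, 59, -225.4), W-1→W-3 = (-2, 541, 131.5).
Normal n = (W-1→W-2) × (W-1→W-3) = (129699.9, -42286.7, 175943).
So ∂z/∂x = −n_x/n_z = −0.73717 and ∂z/∂y = −n_y/n_z = 0.24034.
Intercept c from W-1: 397.2 + 173.97 − 59.85 = 511.33.
At (686, 255): z = −505.7 + 61.3 + 511.33 = 66.9 m.

66.9 m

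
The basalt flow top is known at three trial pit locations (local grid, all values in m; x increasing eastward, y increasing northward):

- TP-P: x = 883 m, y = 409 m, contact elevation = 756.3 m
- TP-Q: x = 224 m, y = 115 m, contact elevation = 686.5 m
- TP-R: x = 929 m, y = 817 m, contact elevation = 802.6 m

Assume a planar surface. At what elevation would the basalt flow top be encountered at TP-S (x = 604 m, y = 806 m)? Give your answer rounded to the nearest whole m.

783 m

Let the plane be z = a·x + b·y + c.
TP-Q−TP-P: −659a − 294b = −69.8;  TP-R−TP-P: 46a + 408b = 46.3.
Solving gives a = 0.05822, b = 0.10692.
Then c = 756.3 − a·883 − b·409 = 661.16.
At (604, 806): z = 35.2 + 86.2 + 661.16 = 782.5 m.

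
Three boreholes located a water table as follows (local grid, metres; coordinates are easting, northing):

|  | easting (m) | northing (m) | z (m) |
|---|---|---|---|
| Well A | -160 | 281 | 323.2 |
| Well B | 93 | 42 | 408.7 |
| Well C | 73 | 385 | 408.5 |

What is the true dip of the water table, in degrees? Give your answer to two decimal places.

19.68°

Two edge vectors: Well A→Well B = (253, -239, 85.5), Well A→Well C = (233, 104, 85.3).
Normal n = (Well A→Well B) × (Well A→Well C) = (-29278.7, -1659.4, 81999).
So ∂z/∂easting = −n_x/n_z = 0.35706 and ∂z/∂northing = −n_y/n_z = 0.02024.
Gradient magnitude |∇z| = √(a² + b²) = √(0.12749 + 0.00041) = 0.35763.
True dip = arctan(0.35763) = 19.68°, dipping toward W (azimuth ≈ 267°).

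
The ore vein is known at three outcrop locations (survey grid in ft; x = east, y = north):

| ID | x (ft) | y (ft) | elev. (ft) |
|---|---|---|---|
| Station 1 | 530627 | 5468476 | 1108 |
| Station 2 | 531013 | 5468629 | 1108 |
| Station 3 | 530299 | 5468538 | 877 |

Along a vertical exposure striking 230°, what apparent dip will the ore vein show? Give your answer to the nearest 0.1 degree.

22.2°

Two edge vectors: Station 1→Station 2 = (386, 153, 0), Station 1→Station 3 = (-328, 62, -231).
Normal n = (Station 1→Station 2) × (Station 1→Station 3) = (-35343, 89166, 74116).
So ∂z/∂x = −n_x/n_z = 0.47686 and ∂z/∂y = −n_y/n_z = −1.20306.
Unit vector along 230° is (sin 230°, cos 230°) = (-0.7660, -0.6428).
Slope in that direction = a·(-0.7660) + b·(-0.6428) = 0.40802.
Apparent dip = arctan|0.40802| = 22.2° (true dip is 52.3°, so apparent ≤ true as expected).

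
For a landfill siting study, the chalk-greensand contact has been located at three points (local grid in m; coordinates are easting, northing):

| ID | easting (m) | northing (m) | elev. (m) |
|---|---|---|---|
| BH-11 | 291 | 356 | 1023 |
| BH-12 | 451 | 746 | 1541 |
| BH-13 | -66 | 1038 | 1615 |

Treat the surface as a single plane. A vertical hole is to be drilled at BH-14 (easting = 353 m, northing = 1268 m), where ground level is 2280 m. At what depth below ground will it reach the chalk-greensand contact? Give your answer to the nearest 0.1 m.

199.5 m

Let the plane be z = a·easting + b·northing + c.
BH-12−BH-11: 160a + 390b = 518;  BH-13−BH-11: −357a + 682b = 592.
Solving gives a = 0.492837, b = 1.126016.
Then c = 1023 − a·291 − b·356 = 478.72.
At (353, 1268): z_contact = 173.97 + 1427.79 + 478.72 = 2080.48 m.
Depth below ground = 2280 − 2080.48 = 199.5 m.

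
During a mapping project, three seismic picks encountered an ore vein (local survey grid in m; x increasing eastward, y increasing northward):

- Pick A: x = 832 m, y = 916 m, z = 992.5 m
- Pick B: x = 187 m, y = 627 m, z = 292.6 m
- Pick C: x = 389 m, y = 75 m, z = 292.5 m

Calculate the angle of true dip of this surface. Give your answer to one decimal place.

44.8°

Two edge vectors: Pick A→Pick B = (-645, -289, -699.9), Pick A→Pick C = (-443, -841, -700).
Normal n = (Pick A→Pick B) × (Pick A→Pick C) = (-386315.9, -141444.3, 414418).
So ∂z/∂x = −n_x/n_z = 0.93219 and ∂z/∂y = −n_y/n_z = 0.34131.
Gradient magnitude |∇z| = √(a² + b²) = √(0.86898 + 0.11649) = 0.99271.
True dip = arctan(0.99271) = 44.8°, dipping toward WSW (azimuth ≈ 250°).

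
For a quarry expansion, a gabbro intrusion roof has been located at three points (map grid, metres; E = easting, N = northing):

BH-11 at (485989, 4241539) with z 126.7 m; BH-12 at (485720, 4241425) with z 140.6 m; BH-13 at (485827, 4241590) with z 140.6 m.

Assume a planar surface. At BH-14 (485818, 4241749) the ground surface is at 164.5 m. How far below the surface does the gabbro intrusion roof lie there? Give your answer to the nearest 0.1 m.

15.9 m

Two edge vectors: BH-11→BH-12 = (-269, -114, 13.9), BH-11→BH-13 = (-162, 51, 13.9).
Normal n = (BH-11→BH-12) × (BH-11→BH-13) = (-2293.5, 1487.3, -32187).
So ∂z/∂E = −n_x/n_z = −0.071255476 and ∂z/∂N = −n_y/n_z = 0.046208096.
Intercept c from BH-11: 126.7 + 34629.38 − 195993.44 = −161237.37.
At (485818, 4241749): z_contact = −34617.19 + 196003.15 − 161237.37 = 148.59 m.
Depth below ground = 164.5 − 148.59 = 15.9 m.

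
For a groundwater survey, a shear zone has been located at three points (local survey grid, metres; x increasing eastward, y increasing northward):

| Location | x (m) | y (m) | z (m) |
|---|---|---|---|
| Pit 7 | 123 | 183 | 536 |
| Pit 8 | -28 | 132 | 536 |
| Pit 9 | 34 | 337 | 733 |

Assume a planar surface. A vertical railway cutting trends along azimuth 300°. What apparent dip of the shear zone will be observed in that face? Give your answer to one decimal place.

Two edge vectors: Pit 7→Pit 8 = (-151, -51, 0), Pit 7→Pit 9 = (-89, 154, 197).
Normal n = (Pit 7→Pit 8) × (Pit 7→Pit 9) = (-10047, 29747, -27793).
So ∂z/∂x = −n_x/n_z = −0.36149 and ∂z/∂y = −n_y/n_z = 1.07031.
Unit vector along 300° is (sin 300°, cos 300°) = (-0.8660, 0.5000).
Slope in that direction = a·(-0.8660) + b·(0.5000) = 0.84822.
Apparent dip = arctan|0.84822| = 40.3° (true dip is 48.5°, so apparent ≤ true as expected).

40.3°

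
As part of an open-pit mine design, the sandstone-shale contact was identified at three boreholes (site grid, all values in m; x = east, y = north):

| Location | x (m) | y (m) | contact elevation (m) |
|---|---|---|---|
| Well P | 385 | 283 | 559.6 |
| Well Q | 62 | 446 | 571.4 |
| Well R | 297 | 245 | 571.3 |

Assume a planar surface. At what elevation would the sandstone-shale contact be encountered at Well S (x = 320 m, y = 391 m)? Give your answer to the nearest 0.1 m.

Two edge vectors: Well P→Well Q = (-323, 163, 11.8), Well P→Well R = (-88, -38, 11.7).
Normal n = (Well P→Well Q) × (Well P→Well R) = (2355.5, 2740.7, 26618).
So ∂z/∂x = −n_x/n_z = −0.08849 and ∂z/∂y = −n_y/n_z = −0.10296.
Intercept c from Well P: 559.6 + 34.07 + 29.14 = 622.81.
At (320, 391): z = −28.3 − 40.3 + 622.81 = 554.2 m.

554.2 m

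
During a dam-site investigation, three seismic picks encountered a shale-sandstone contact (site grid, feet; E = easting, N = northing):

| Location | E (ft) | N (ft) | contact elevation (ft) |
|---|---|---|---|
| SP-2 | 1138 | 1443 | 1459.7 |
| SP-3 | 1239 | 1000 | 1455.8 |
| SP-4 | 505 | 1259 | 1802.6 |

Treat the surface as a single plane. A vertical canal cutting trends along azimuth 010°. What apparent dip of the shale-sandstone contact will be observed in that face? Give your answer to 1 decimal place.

Two edge vectors: SP-2→SP-3 = (101, -443, -3.9), SP-2→SP-4 = (-633, -184, 342.9).
Normal n = (SP-2→SP-3) × (SP-2→SP-4) = (-152622.3, -32164.2, -299003).
So ∂z/∂E = −n_x/n_z = −0.51044 and ∂z/∂N = −n_y/n_z = −0.10757.
Unit vector along 010° is (sin 10°, cos 10°) = (0.1736, 0.9848).
Slope in that direction = a·(0.1736) + b·(0.9848) = −0.19457.
Apparent dip = arctan|0.19457| = 11.0° (true dip is 27.5°, so apparent ≤ true as expected).

11.0°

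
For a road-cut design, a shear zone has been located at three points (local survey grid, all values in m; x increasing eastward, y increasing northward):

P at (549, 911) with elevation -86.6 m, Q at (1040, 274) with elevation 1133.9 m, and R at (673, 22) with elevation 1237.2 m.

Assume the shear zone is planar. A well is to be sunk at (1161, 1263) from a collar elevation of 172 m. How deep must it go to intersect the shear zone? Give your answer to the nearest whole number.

Let the plane be z = a·x + b·y + c.
Q−P: 491a − 637b = 1220.5;  R−P: 124a − 889b = 1323.8.
Solving gives a = 0.67624, b = −1.39476.
Then c = -86.6 − a·549 − b·911 = 812.77.
At (1161, 1263): z_contact = 785.1 − 1761.6 + 812.77 = -163.7 m.
Depth below ground = 172 − (-163.7) = 336 m.

336 m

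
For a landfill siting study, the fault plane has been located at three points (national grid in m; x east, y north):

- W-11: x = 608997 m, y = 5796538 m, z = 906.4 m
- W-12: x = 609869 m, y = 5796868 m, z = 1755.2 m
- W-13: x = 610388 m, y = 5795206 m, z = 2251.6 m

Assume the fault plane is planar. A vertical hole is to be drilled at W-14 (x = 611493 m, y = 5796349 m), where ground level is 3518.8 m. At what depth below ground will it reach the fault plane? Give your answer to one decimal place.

Let the plane be z = a·x + b·y + c.
W-12−W-11: 872a + 330b = 848.8;  W-13−W-11: 1391a − 1332b = 1345.2.
Solving gives a = 0.971604175, b = 0.004730786.
Then c = 906.4 − a·608997 − b·5796538 = −618219.81.
At (611493, 5796349): z_contact = 594129.15 + 27421.29 − 618219.81 = 3330.63 m.
Depth below ground = 3518.8 − 3330.63 = 188.2 m.

188.2 m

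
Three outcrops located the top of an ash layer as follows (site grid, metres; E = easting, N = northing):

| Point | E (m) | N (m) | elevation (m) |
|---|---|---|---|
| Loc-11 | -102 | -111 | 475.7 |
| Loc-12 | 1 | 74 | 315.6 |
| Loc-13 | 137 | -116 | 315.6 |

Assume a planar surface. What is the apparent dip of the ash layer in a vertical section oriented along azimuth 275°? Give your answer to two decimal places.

32.42°

Two edge vectors: Loc-11→Loc-12 = (103, 185, -160.1), Loc-11→Loc-13 = (239, -5, -160.1).
Normal n = (Loc-11→Loc-12) × (Loc-11→Loc-13) = (-30419, -21773.6, -44730).
So ∂z/∂E = −n_x/n_z = −0.68006 and ∂z/∂N = −n_y/n_z = −0.48678.
Unit vector along 275° is (sin 275°, cos 275°) = (-0.9962, 0.0872).
Slope in that direction = a·(-0.9962) + b·(0.0872) = 0.63504.
Apparent dip = arctan|0.63504| = 32.42° (true dip is 39.9°, so apparent ≤ true as expected).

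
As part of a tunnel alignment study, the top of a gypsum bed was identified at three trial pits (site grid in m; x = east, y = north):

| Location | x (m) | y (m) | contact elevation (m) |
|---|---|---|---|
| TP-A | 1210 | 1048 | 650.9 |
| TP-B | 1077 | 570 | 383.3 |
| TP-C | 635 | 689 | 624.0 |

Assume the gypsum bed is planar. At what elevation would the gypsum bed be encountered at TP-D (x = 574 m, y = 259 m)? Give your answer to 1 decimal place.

361.8 m

Two edge vectors: TP-A→TP-B = (-133, -478, -267.6), TP-A→TP-C = (-575, -359, -26.9).
Normal n = (TP-A→TP-B) × (TP-A→TP-C) = (-83210.2, 150292.3, -227103).
So ∂z/∂x = −n_x/n_z = −0.366399 and ∂z/∂y = −n_y/n_z = 0.661780.
Intercept c from TP-A: 650.9 + 443.34 − 693.55 = 400.70.
At (574, 259): z = −210.3 + 171.4 + 400.70 = 361.8 m.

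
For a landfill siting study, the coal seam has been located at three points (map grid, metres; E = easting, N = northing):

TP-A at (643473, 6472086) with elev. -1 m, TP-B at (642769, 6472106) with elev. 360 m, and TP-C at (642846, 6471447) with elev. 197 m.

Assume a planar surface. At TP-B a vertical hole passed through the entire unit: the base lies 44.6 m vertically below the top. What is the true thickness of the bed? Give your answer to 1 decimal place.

Two edge vectors: TP-A→TP-B = (-704, 20, 361), TP-A→TP-C = (-627, -639, 198).
Normal n = (TP-A→TP-B) × (TP-A→TP-C) = (234639, -86955, 462396).
So ∂z/∂E = −n_x/n_z = −0.50744 and ∂z/∂N = −n_y/n_z = 0.18805.
|∇z| = √(a²+b²) = 0.54117, so dip δ = arctan(0.54117) = 28.42°.
True thickness = vertical thickness × cos δ = 44.6 × cos 28.42° = 39.2 m.

39.2 m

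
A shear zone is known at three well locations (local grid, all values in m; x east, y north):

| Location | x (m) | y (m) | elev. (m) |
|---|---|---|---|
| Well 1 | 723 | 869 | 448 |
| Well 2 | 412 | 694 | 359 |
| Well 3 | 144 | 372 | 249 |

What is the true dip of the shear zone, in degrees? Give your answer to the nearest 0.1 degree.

14.7°

Let the plane be z = a·x + b·y + c.
Well 2−Well 1: −311a − 175b = −89;  Well 3−Well 1: −579a − 497b = −199.
Solving gives a = 0.17670, b = 0.19455.
Gradient magnitude |∇z| = √(a² + b²) = √(0.03122 + 0.03785) = 0.26282.
True dip = arctan(0.26282) = 14.7°, dipping toward SW (azimuth ≈ 222°).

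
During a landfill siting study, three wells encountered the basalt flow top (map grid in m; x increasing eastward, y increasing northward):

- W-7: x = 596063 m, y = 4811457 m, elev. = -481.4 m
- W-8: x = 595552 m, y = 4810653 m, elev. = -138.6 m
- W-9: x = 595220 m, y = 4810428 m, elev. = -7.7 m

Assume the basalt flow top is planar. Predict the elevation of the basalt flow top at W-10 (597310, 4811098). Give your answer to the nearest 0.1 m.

Two edge vectors: W-7→W-8 = (-511, -804, 342.8), W-7→W-9 = (-843, -1029, 473.7).
Normal n = (W-7→W-8) × (W-7→W-9) = (-28113.6, -46919.7, -151953).
So ∂z/∂x = −n_x/n_z = −0.185015103 and ∂z/∂y = −n_y/n_z = −0.308777714.
Intercept c from W-7: -481.4 + 110280.66 + 1485670.69 = 1595469.95.
At (597310, 4811098): z = −110511.4 − 1485559.8 + 1595469.95 = -601.3 m.

-601.3 m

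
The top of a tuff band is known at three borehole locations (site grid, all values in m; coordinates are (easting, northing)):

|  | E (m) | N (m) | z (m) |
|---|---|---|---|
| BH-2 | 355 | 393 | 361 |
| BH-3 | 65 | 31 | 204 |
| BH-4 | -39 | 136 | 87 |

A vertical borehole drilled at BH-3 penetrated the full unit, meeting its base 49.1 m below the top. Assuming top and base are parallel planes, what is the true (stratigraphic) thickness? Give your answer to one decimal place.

36.5 m

Let the plane be z = a·E + b·N + c.
BH-3−BH-2: −290a − 362b = −157;  BH-4−BH-2: −394a − 257b = −274.
Solving gives a = 0.86403, b = −0.25848.
|∇z| = √(a²+b²) = 0.90187, so dip δ = arctan(0.90187) = 42.05°.
True thickness = vertical thickness × cos δ = 49.1 × cos 42.05° = 36.5 m.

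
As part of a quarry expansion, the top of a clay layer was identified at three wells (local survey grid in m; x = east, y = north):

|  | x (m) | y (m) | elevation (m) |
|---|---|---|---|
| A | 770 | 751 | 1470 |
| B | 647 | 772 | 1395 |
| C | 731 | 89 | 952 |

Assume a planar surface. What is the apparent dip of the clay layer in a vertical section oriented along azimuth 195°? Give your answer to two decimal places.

42.13°

Let the plane be z = a·x + b·y + c.
B−A: −123a + 21b = −75;  C−A: −39a − 662b = −518.
Solving gives a = 0.73595, b = 0.73912.
Unit vector along 195° is (sin 195°, cos 195°) = (-0.2588, -0.9659).
Slope in that direction = a·(-0.2588) + b·(-0.9659) = −0.90441.
Apparent dip = arctan|0.90441| = 42.13° (true dip is 46.2°, so apparent ≤ true as expected).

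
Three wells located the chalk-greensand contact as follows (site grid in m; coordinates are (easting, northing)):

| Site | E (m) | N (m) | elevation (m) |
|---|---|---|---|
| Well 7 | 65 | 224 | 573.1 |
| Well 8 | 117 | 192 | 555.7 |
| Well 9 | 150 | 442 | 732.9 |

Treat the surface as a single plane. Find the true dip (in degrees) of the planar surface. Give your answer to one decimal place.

Let the plane be z = a·E + b·N + c.
Well 8−Well 7: 52a − 32b = −17.4;  Well 9−Well 7: 85a + 218b = 159.8.
Solving gives a = 0.09394, b = 0.69640.
Gradient magnitude |∇z| = √(a² + b²) = √(0.00882 + 0.48497) = 0.70271.
True dip = arctan(0.70271) = 35.1°, dipping toward S (azimuth ≈ 188°).

35.1°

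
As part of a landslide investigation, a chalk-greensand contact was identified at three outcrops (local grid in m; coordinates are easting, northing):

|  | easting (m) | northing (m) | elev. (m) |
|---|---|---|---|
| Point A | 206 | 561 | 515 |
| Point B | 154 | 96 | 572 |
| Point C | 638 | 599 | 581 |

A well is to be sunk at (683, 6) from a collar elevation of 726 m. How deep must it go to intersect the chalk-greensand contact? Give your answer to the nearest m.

54 m

Two edge vectors: Point A→Point B = (-52, -465, 57), Point A→Point C = (432, 38, 66).
Normal n = (Point A→Point B) × (Point A→Point C) = (-32856, 28056, 198904).
So ∂z/∂easting = −n_x/n_z = 0.16519 and ∂z/∂northing = −n_y/n_z = −0.14105.
Intercept c from Point A: 515 − 34.03 + 79.13 = 560.10.
At (683, 6): z_contact = 112.8 − 0.8 + 560.10 = 672.1 m.
Depth below ground = 726 − 672.1 = 54 m.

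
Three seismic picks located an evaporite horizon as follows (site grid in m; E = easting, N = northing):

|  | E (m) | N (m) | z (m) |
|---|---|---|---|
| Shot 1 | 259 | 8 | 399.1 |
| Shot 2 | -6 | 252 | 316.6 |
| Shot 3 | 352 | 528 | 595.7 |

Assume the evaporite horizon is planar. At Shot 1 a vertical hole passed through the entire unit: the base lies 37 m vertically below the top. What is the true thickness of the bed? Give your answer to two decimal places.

Let the plane be z = a·E + b·N + c.
Shot 2−Shot 1: −265a + 244b = −82.5;  Shot 3−Shot 1: 93a + 520b = 196.6.
Solving gives a = 0.56620, b = 0.27681.
|∇z| = √(a²+b²) = 0.63024, so dip δ = arctan(0.63024) = 32.22°.
True thickness = vertical thickness × cos δ = 37 × cos 32.22° = 31.30 m.

31.30 m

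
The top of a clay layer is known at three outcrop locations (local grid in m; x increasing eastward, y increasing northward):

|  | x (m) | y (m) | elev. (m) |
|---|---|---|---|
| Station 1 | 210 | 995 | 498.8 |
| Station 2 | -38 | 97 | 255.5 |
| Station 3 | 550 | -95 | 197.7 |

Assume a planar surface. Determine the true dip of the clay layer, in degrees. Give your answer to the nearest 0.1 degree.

Let the plane be z = a·x + b·y + c.
Station 2−Station 1: −248a − 898b = −243.3;  Station 3−Station 1: 340a − 1090b = −301.1.
Solving gives a = −0.00902, b = 0.27343.
Gradient magnitude |∇z| = √(a² + b²) = √(0.00008 + 0.07476) = 0.27357.
True dip = arctan(0.27357) = 15.3°, dipping toward S (azimuth ≈ 178°).

15.3°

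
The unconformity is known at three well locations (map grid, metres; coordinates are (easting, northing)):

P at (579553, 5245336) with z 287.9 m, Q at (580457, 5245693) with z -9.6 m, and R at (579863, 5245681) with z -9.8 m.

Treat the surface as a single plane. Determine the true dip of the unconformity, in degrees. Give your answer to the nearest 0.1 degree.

Let the plane be z = a·E + b·N + c.
Q−P: 904a + 357b = −297.5;  R−P: 310a + 345b = −297.7.
Solving gives a = 0.01810, b = −0.87916.
Gradient magnitude |∇z| = √(a² + b²) = √(0.00033 + 0.77292) = 0.87935.
True dip = arctan(0.87935) = 41.3°, dipping toward N (azimuth ≈ 359°).

41.3°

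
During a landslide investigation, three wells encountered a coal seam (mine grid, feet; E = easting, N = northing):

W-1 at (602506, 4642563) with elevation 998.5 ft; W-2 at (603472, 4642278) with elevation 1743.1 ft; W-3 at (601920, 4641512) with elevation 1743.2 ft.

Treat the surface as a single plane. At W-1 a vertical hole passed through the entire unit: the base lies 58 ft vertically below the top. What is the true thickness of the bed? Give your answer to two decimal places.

39.21 ft

Let the plane be z = a·E + b·N + c.
W-2−W-1: 966a − 285b = 744.6;  W-3−W-1: −586a − 1051b = 744.7.
Solving gives a = 0.48240, b = −0.97753.
|∇z| = √(a²+b²) = 1.09009, so dip δ = arctan(1.09009) = 47.47°.
True thickness = vertical thickness × cos δ = 58 × cos 47.47° = 39.21 ft.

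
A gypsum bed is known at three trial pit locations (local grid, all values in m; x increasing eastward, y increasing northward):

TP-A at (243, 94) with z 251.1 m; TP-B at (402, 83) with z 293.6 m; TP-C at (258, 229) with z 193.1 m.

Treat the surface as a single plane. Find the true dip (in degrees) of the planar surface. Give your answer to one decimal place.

Two edge vectors: TP-A→TP-B = (159, -11, 42.5), TP-A→TP-C = (15, 135, -58).
Normal n = (TP-A→TP-B) × (TP-A→TP-C) = (-5099.5, 9859.5, 21630).
So ∂z/∂x = −n_x/n_z = 0.23576 and ∂z/∂y = −n_y/n_z = −0.45583.
Gradient magnitude |∇z| = √(a² + b²) = √(0.05558 + 0.20778) = 0.51319.
True dip = arctan(0.51319) = 27.2°, dipping toward NNW (azimuth ≈ 333°).

27.2°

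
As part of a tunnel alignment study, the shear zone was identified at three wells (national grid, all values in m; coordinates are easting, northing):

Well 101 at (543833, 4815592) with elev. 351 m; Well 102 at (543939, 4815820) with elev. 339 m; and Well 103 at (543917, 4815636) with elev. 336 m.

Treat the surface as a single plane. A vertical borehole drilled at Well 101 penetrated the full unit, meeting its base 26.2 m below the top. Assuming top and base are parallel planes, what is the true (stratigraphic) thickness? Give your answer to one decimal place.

25.7 m

Let the plane be z = a·easting + b·northing + c.
Well 102−Well 101: 106a + 228b = −12;  Well 103−Well 101: 84a + 44b = −15.
Solving gives a = −0.19961, b = 0.04017.
|∇z| = √(a²+b²) = 0.20362, so dip δ = arctan(0.20362) = 11.51°.
True thickness = vertical thickness × cos δ = 26.2 × cos 11.51° = 25.7 m.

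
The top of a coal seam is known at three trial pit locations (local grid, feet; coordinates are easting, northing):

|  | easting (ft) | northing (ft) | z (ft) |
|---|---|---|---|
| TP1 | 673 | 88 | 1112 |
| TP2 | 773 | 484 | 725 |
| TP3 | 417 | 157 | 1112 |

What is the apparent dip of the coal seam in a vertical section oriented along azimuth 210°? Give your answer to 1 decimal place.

Let the plane be z = a·easting + b·northing + c.
TP2−TP1: 100a + 396b = −387;  TP3−TP1: −256a + 69b = 0.
Solving gives a = −0.24662, b = −0.91500.
Unit vector along 210° is (sin 210°, cos 210°) = (-0.5000, -0.8660).
Slope in that direction = a·(-0.5000) + b·(-0.8660) = 0.91572.
Apparent dip = arctan|0.91572| = 42.5° (true dip is 43.5°, so apparent ≤ true as expected).

42.5°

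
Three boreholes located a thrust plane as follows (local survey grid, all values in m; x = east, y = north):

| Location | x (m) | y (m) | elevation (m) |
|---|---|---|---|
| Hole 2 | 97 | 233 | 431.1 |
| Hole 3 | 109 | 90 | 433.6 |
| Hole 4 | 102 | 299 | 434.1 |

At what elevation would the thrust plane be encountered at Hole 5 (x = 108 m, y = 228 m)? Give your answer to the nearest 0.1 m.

Let the plane be z = a·x + b·y + c.
Hole 3−Hole 2: 12a − 143b = 2.5;  Hole 4−Hole 2: 5a + 66b = 3.
Solving gives a = 0.39416, b = 0.01559.
Then c = 431.1 − a·97 − b·233 = 389.23.
At (108, 228): z = 42.6 + 3.6 + 389.23 = 435.4 m.

435.4 m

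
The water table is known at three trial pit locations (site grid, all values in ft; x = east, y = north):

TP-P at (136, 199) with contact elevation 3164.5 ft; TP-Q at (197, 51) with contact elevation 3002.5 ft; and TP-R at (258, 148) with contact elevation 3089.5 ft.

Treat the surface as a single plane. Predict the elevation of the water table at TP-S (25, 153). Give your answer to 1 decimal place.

Let the plane be z = a·x + b·y + c.
TP-Q−TP-P: 61a − 148b = −162;  TP-R−TP-P: 122a − 51b = −75.
Solving gives a = −0.18990, b = 1.01633.
Then c = 3164.5 − a·136 − b·199 = 2988.08.
At (25, 153): z = −4.7 + 155.5 + 2988.08 = 3138.8 ft.

3138.8 ft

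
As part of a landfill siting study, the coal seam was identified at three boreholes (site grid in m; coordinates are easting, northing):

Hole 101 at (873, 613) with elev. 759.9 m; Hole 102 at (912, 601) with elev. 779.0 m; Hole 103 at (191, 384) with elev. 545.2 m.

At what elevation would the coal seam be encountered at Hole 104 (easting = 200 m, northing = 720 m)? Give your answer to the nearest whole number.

458 m

Let the plane be z = a·easting + b·northing + c.
Hole 102−Hole 101: 39a − 12b = 19.1;  Hole 103−Hole 101: −682a − 229b = −214.7.
Solving gives a = 0.40609, b = −0.27186.
Then c = 759.9 − a·873 − b·613 = 572.03.
At (200, 720): z = 81.2 − 195.7 + 572.03 = 457.5 m.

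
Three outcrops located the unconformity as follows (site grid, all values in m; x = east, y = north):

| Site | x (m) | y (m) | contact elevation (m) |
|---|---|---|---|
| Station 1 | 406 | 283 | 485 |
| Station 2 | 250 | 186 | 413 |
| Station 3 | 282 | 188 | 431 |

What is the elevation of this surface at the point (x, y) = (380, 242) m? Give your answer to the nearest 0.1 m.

Two edge vectors: Station 1→Station 2 = (-156, -97, -72), Station 1→Station 3 = (-124, -95, -54).
Normal n = (Station 1→Station 2) × (Station 1→Station 3) = (-1602, 504, 2792).
So ∂z/∂x = −n_x/n_z = 0.57378 and ∂z/∂y = −n_y/n_z = −0.18052.
Intercept c from Station 1: 485 − 232.96 + 51.09 = 303.13.
At (380, 242): z = 218.0 − 43.7 + 303.13 = 477.5 m.

477.5 m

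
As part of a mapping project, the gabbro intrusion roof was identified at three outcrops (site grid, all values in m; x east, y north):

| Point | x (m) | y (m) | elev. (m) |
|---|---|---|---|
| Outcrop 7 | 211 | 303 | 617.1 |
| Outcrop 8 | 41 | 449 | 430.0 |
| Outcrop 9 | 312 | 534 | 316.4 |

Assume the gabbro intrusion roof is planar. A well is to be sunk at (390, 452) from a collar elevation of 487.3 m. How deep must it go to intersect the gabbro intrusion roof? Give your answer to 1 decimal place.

65.6 m

Let the plane be z = a·x + b·y + c.
Outcrop 8−Outcrop 7: −170a + 146b = −187.1;  Outcrop 9−Outcrop 7: 101a + 231b = −300.7.
Solving gives a = −0.01263, b = −1.29621.
Then c = 617.1 − a·211 − b·303 = 1012.52.
At (390, 452): z_contact = −4.92 − 585.89 + 1012.52 = 421.70 m.
Depth below ground = 487.3 − 421.70 = 65.6 m.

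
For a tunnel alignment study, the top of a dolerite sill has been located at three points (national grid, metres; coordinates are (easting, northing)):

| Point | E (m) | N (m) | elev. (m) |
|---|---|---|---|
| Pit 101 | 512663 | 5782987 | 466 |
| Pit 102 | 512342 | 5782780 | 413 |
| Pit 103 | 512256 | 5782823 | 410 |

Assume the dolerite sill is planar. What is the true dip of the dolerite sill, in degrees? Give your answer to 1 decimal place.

8.3°

Two edge vectors: Pit 101→Pit 102 = (-321, -207, -53), Pit 101→Pit 103 = (-407, -164, -56).
Normal n = (Pit 101→Pit 102) × (Pit 101→Pit 103) = (2900, 3595, -31605).
So ∂z/∂E = −n_x/n_z = 0.09176 and ∂z/∂N = −n_y/n_z = 0.11375.
Gradient magnitude |∇z| = √(a² + b²) = √(0.00842 + 0.01294) = 0.14614.
True dip = arctan(0.14614) = 8.3°, dipping toward SW (azimuth ≈ 219°).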